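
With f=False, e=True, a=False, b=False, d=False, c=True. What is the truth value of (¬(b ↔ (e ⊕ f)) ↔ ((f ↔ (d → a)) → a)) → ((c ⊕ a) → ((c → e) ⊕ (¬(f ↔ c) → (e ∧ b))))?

True

Substituting f=False, e=True, a=False, b=False, d=False, c=True:
e ⊕ f = True ⊕ False = True
b ↔ (e ⊕ f) = False ↔ True = False
¬(b ↔ (e ⊕ f)) = ¬False = True
d → a = False → False = True
f ↔ (d → a) = False ↔ True = False
(f ↔ (d → a)) → a = False → False = True
¬(b ↔ (e ⊕ f)) ↔ ((f ↔ (d → a)) → a) = True ↔ True = True
c ⊕ a = True ⊕ False = True
c → e = True → True = True
f ↔ c = False ↔ True = False
¬(f ↔ c) = ¬False = True
e ∧ b = True ∧ False = False
¬(f ↔ c) → (e ∧ b) = True → False = False
(c → e) ⊕ (¬(f ↔ c) → (e ∧ b)) = True ⊕ False = True
(c ⊕ a) → ((c → e) ⊕ (¬(f ↔ c) → (e ∧ b))) = True → True = True
(¬(b ↔ (e ⊕ f)) ↔ ((f ↔ (d → a)) → a)) → ((c ⊕ a) → ((c → e) ⊕ (¬(f ↔ c) → (e ∧ b)))) = True → True = True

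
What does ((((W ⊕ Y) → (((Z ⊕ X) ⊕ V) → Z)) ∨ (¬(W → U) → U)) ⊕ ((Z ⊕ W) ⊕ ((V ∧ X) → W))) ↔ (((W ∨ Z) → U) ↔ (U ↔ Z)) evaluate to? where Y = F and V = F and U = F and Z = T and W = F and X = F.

T

W ⊕ Y = F ⊕ F = F
Z ⊕ X = T ⊕ F = T
(Z ⊕ X) ⊕ V = T ⊕ F = T
((Z ⊕ X) ⊕ V) → Z = T → T = T
(W ⊕ Y) → (((Z ⊕ X) ⊕ V) → Z) = F → T = T
W → U = F → F = T
¬(W → U) = ¬T = F
¬(W → U) → U = F → F = T
((W ⊕ Y) → (((Z ⊕ X) ⊕ V) → Z)) ∨ (¬(W → U) → U) = T ∨ T = T
Z ⊕ W = T ⊕ F = T
V ∧ X = F ∧ F = F
(V ∧ X) → W = F → F = T
(Z ⊕ W) ⊕ ((V ∧ X) → W) = T ⊕ T = F
(((W ⊕ Y) → (((Z ⊕ X) ⊕ V) → Z)) ∨ (¬(W → U) → U)) ⊕ ((Z ⊕ W) ⊕ ((V ∧ X) → W)) = T ⊕ F = T
W ∨ Z = F ∨ T = T
(W ∨ Z) → U = T → F = F
U ↔ Z = F ↔ T = F
((W ∨ Z) → U) ↔ (U ↔ Z) = F ↔ F = T
((((W ⊕ Y) → (((Z ⊕ X) ⊕ V) → Z)) ∨ (¬(W → U) → U)) ⊕ ((Z ⊕ W) ⊕ ((V ∧ X) → W))) ↔ (((W ∨ Z) → U) ↔ (U ↔ Z)) = T ↔ T = T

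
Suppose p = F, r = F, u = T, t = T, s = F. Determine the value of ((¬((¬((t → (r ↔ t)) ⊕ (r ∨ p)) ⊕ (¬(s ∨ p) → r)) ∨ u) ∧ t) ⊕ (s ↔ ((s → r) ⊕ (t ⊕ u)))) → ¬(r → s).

T

Substituting p=F, r=F, u=T, t=T, s=F:
r ↔ t = F ↔ T = F
t → (r ↔ t) = T → F = F
r ∨ p = F ∨ F = F
(t → (r ↔ t)) ⊕ (r ∨ p) = F ⊕ F = F
¬((t → (r ↔ t)) ⊕ (r ∨ p)) = ¬F = T
s ∨ p = F ∨ F = F
¬(s ∨ p) = ¬F = T
¬(s ∨ p) → r = T → F = F
¬((t → (r ↔ t)) ⊕ (r ∨ p)) ⊕ (¬(s ∨ p) → r) = T ⊕ F = T
(¬((t → (r ↔ t)) ⊕ (r ∨ p)) ⊕ (¬(s ∨ p) → r)) ∨ u = T ∨ T = T
¬((¬((t → (r ↔ t)) ⊕ (r ∨ p)) ⊕ (¬(s ∨ p) → r)) ∨ u) = ¬T = F
¬((¬((t → (r ↔ t)) ⊕ (r ∨ p)) ⊕ (¬(s ∨ p) → r)) ∨ u) ∧ t = F ∧ T = F
s → r = F → F = T
t ⊕ u = T ⊕ T = F
(s → r) ⊕ (t ⊕ u) = T ⊕ F = T
s ↔ ((s → r) ⊕ (t ⊕ u)) = F ↔ T = F
(¬((¬((t → (r ↔ t)) ⊕ (r ∨ p)) ⊕ (¬(s ∨ p) → r)) ∨ u) ∧ t) ⊕ (s ↔ ((s → r) ⊕ (t ⊕ u))) = F ⊕ F = F
r → s = F → F = T
¬(r → s) = ¬T = F
((¬((¬((t → (r ↔ t)) ⊕ (r ∨ p)) ⊕ (¬(s ∨ p) → r)) ∨ u) ∧ t) ⊕ (s ↔ ((s → r) ⊕ (t ⊕ u)))) → ¬(r → s) = F → F = T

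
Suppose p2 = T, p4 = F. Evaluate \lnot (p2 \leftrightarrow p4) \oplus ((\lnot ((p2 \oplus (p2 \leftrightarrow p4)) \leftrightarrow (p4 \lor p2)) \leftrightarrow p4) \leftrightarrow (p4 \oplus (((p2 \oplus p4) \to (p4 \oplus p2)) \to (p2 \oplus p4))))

p2 \leftrightarrow p4 = T \leftrightarrow F = F
\lnot (p2 \leftrightarrow p4) = \lnot F = T
p2 \leftrightarrow p4 = T \leftrightarrow F = F
p2 \oplus (p2 \leftrightarrow p4) = T \oplus F = T
p4 \lor p2 = F \lor T = T
(p2 \oplus (p2 \leftrightarrow p4)) \leftrightarrow (p4 \lor p2) = T \leftrightarrow T = T
\lnot ((p2 \oplus (p2 \leftrightarrow p4)) \leftrightarrow (p4 \lor p2)) = \lnot T = F
\lnot ((p2 \oplus (p2 \leftrightarrow p4)) \leftrightarrow (p4 \lor p2)) \leftrightarrow p4 = F \leftrightarrow F = T
p2 \oplus p4 = T \oplus F = T
p4 \oplus p2 = F \oplus T = T
(p2 \oplus p4) \to (p4 \oplus p2) = T \to T = T
p2 \oplus p4 = T \oplus F = T
((p2 \oplus p4) \to (p4 \oplus p2)) \to (p2 \oplus p4) = T \to T = T
p4 \oplus (((p2 \oplus p4) \to (p4 \oplus p2)) \to (p2 \oplus p4)) = F \oplus T = T
(\lnot ((p2 \oplus (p2 \leftrightarrow p4)) \leftrightarrow (p4 \lor p2)) \leftrightarrow p4) \leftrightarrow (p4 \oplus (((p2 \oplus p4) \to (p4 \oplus p2)) \to (p2 \oplus p4))) = T \leftrightarrow T = T
\lnot (p2 \leftrightarrow p4) \oplus ((\lnot ((p2 \oplus (p2 \leftrightarrow p4)) \leftrightarrow (p4 \lor p2)) \leftrightarrow p4) \leftrightarrow (p4 \oplus (((p2 \oplus p4) \to (p4 \oplus p2)) \to (p2 \oplus p4)))) = T \oplus T = F

F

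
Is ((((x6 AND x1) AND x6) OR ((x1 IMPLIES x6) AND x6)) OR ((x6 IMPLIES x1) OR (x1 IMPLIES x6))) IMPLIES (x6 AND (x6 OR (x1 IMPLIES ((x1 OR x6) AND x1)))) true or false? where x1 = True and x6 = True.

Substituting x1=True, x6=True:
x6 AND x1 = True AND True = True
(x6 AND x1) AND x6 = True AND True = True
x1 IMPLIES x6 = True IMPLIES True = True
(x1 IMPLIES x6) AND x6 = True AND True = True
((x6 AND x1) AND x6) OR ((x1 IMPLIES x6) AND x6) = True OR True = True
x6 IMPLIES x1 = True IMPLIES True = True
x1 IMPLIES x6 = True IMPLIES True = True
(x6 IMPLIES x1) OR (x1 IMPLIES x6) = True OR True = True
(((x6 AND x1) AND x6) OR ((x1 IMPLIES x6) AND x6)) OR ((x6 IMPLIES x1) OR (x1 IMPLIES x6)) = True OR True = True
x1 OR x6 = True OR True = True
(x1 OR x6) AND x1 = True AND True = True
x1 IMPLIES ((x1 OR x6) AND x1) = True IMPLIES True = True
x6 OR (x1 IMPLIES ((x1 OR x6) AND x1)) = True OR True = True
x6 AND (x6 OR (x1 IMPLIES ((x1 OR x6) AND x1))) = True AND True = True
((((x6 AND x1) AND x6) OR ((x1 IMPLIES x6) AND x6)) OR ((x6 IMPLIES x1) OR (x1 IMPLIES x6))) IMPLIES (x6 AND (x6 OR (x1 IMPLIES ((x1 OR x6) AND x1)))) = True IMPLIES True = True

True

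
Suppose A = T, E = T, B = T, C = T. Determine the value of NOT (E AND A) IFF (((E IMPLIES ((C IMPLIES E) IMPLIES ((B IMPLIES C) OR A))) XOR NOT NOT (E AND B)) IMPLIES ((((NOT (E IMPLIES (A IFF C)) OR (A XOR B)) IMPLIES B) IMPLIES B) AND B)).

E AND A = T AND T = T
NOT (E AND A) = NOT T = F
C IMPLIES E = T IMPLIES T = T
B IMPLIES C = T IMPLIES T = T
(B IMPLIES C) OR A = T OR T = T
(C IMPLIES E) IMPLIES ((B IMPLIES C) OR A) = T IMPLIES T = T
E IMPLIES ((C IMPLIES E) IMPLIES ((B IMPLIES C) OR A)) = T IMPLIES T = T
E AND B = T AND T = T
NOT (E AND B) = NOT T = F
NOT NOT (E AND B) = NOT F = T
(E IMPLIES ((C IMPLIES E) IMPLIES ((B IMPLIES C) OR A))) XOR NOT NOT (E AND B) = T XOR T = F
A IFF C = T IFF T = T
E IMPLIES (A IFF C) = T IMPLIES T = T
NOT (E IMPLIES (A IFF C)) = NOT T = F
A XOR B = T XOR T = F
NOT (E IMPLIES (A IFF C)) OR (A XOR B) = F OR F = F
(NOT (E IMPLIES (A IFF C)) OR (A XOR B)) IMPLIES B = F IMPLIES T = T
((NOT (E IMPLIES (A IFF C)) OR (A XOR B)) IMPLIES B) IMPLIES B = T IMPLIES T = T
(((NOT (E IMPLIES (A IFF C)) OR (A XOR B)) IMPLIES B) IMPLIES B) AND B = T AND T = T
((E IMPLIES ((C IMPLIES E) IMPLIES ((B IMPLIES C) OR A))) XOR NOT NOT (E AND B)) IMPLIES ((((NOT (E IMPLIES (A IFF C)) OR (A XOR B)) IMPLIES B) IMPLIES B) AND B) = F IMPLIES T = T
NOT (E AND A) IFF (((E IMPLIES ((C IMPLIES E) IMPLIES ((B IMPLIES C) OR A))) XOR NOT NOT (E AND B)) IMPLIES ((((NOT (E IMPLIES (A IFF C)) OR (A XOR B)) IMPLIES B) IMPLIES B) AND B)) = F IFF T = F

F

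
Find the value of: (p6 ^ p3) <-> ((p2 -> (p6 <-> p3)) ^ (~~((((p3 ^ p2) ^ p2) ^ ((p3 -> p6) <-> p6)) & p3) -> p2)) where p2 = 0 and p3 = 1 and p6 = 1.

p6 ^ p3 = 1 ^ 1 = 0
p6 <-> p3 = 1 <-> 1 = 1
p2 -> (p6 <-> p3) = 0 -> 1 = 1
p3 ^ p2 = 1 ^ 0 = 1
(p3 ^ p2) ^ p2 = 1 ^ 0 = 1
p3 -> p6 = 1 -> 1 = 1
(p3 -> p6) <-> p6 = 1 <-> 1 = 1
((p3 ^ p2) ^ p2) ^ ((p3 -> p6) <-> p6) = 1 ^ 1 = 0
(((p3 ^ p2) ^ p2) ^ ((p3 -> p6) <-> p6)) & p3 = 0 & 1 = 0
~((((p3 ^ p2) ^ p2) ^ ((p3 -> p6) <-> p6)) & p3) = ~0 = 1
~~((((p3 ^ p2) ^ p2) ^ ((p3 -> p6) <-> p6)) & p3) = ~1 = 0
~~((((p3 ^ p2) ^ p2) ^ ((p3 -> p6) <-> p6)) & p3) -> p2 = 0 -> 0 = 1
(p2 -> (p6 <-> p3)) ^ (~~((((p3 ^ p2) ^ p2) ^ ((p3 -> p6) <-> p6)) & p3) -> p2) = 1 ^ 1 = 0
(p6 ^ p3) <-> ((p2 -> (p6 <-> p3)) ^ (~~((((p3 ^ p2) ^ p2) ^ ((p3 -> p6) <-> p6)) & p3) -> p2)) = 0 <-> 0 = 1

1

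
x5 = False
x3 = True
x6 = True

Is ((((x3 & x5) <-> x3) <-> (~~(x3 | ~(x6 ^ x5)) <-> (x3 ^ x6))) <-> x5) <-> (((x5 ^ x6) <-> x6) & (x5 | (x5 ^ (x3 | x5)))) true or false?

False

x3 & x5 = True & False = False
(x3 & x5) <-> x3 = False <-> True = False
x6 ^ x5 = True ^ False = True
~(x6 ^ x5) = ~True = False
x3 | ~(x6 ^ x5) = True | False = True
~(x3 | ~(x6 ^ x5)) = ~True = False
~~(x3 | ~(x6 ^ x5)) = ~False = True
x3 ^ x6 = True ^ True = False
~~(x3 | ~(x6 ^ x5)) <-> (x3 ^ x6) = True <-> False = False
((x3 & x5) <-> x3) <-> (~~(x3 | ~(x6 ^ x5)) <-> (x3 ^ x6)) = False <-> False = True
(((x3 & x5) <-> x3) <-> (~~(x3 | ~(x6 ^ x5)) <-> (x3 ^ x6))) <-> x5 = True <-> False = False
x5 ^ x6 = False ^ True = True
(x5 ^ x6) <-> x6 = True <-> True = True
x3 | x5 = True | False = True
x5 ^ (x3 | x5) = False ^ True = True
x5 | (x5 ^ (x3 | x5)) = False | True = True
((x5 ^ x6) <-> x6) & (x5 | (x5 ^ (x3 | x5))) = True & True = True
((((x3 & x5) <-> x3) <-> (~~(x3 | ~(x6 ^ x5)) <-> (x3 ^ x6))) <-> x5) <-> (((x5 ^ x6) <-> x6) & (x5 | (x5 ^ (x3 | x5)))) = False <-> True = False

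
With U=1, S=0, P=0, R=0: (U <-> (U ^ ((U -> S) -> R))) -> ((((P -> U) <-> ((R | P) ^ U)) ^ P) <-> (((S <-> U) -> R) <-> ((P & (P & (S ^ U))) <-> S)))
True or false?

U -> S = 1 -> 0 = 0
(U -> S) -> R = 0 -> 0 = 1
U ^ ((U -> S) -> R) = 1 ^ 1 = 0
U <-> (U ^ ((U -> S) -> R)) = 1 <-> 0 = 0
P -> U = 0 -> 1 = 1
R | P = 0 | 0 = 0
(R | P) ^ U = 0 ^ 1 = 1
(P -> U) <-> ((R | P) ^ U) = 1 <-> 1 = 1
((P -> U) <-> ((R | P) ^ U)) ^ P = 1 ^ 0 = 1
S <-> U = 0 <-> 1 = 0
(S <-> U) -> R = 0 -> 0 = 1
S ^ U = 0 ^ 1 = 1
P & (S ^ U) = 0 & 1 = 0
P & (P & (S ^ U)) = 0 & 0 = 0
(P & (P & (S ^ U))) <-> S = 0 <-> 0 = 1
((S <-> U) -> R) <-> ((P & (P & (S ^ U))) <-> S) = 1 <-> 1 = 1
(((P -> U) <-> ((R | P) ^ U)) ^ P) <-> (((S <-> U) -> R) <-> ((P & (P & (S ^ U))) <-> S)) = 1 <-> 1 = 1
(U <-> (U ^ ((U -> S) -> R))) -> ((((P -> U) <-> ((R | P) ^ U)) ^ P) <-> (((S <-> U) -> R) <-> ((P & (P & (S ^ U))) <-> S))) = 0 -> 1 = 1

1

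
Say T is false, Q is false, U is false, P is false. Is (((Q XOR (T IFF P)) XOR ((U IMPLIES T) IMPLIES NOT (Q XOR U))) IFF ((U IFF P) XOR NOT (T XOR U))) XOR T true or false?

true

Substituting T=false, Q=false, U=false, P=false:
T IFF P = false IFF false = true
Q XOR (T IFF P) = false XOR true = true
U IMPLIES T = false IMPLIES false = true
Q XOR U = false XOR false = false
NOT (Q XOR U) = NOT false = true
(U IMPLIES T) IMPLIES NOT (Q XOR U) = true IMPLIES true = true
(Q XOR (T IFF P)) XOR ((U IMPLIES T) IMPLIES NOT (Q XOR U)) = true XOR true = false
U IFF P = false IFF false = true
T XOR U = false XOR false = false
NOT (T XOR U) = NOT false = true
(U IFF P) XOR NOT (T XOR U) = true XOR true = false
((Q XOR (T IFF P)) XOR ((U IMPLIES T) IMPLIES NOT (Q XOR U))) IFF ((U IFF P) XOR NOT (T XOR U)) = false IFF false = true
(((Q XOR (T IFF P)) XOR ((U IMPLIES T) IMPLIES NOT (Q XOR U))) IFF ((U IFF P) XOR NOT (T XOR U))) XOR T = true XOR false = true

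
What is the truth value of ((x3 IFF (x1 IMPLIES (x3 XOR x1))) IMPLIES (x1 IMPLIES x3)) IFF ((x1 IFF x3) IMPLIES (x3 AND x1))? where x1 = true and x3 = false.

Substituting x1=true, x3=false:
x3 XOR x1 = false XOR true = true
x1 IMPLIES (x3 XOR x1) = true IMPLIES true = true
x3 IFF (x1 IMPLIES (x3 XOR x1)) = false IFF true = false
x1 IMPLIES x3 = true IMPLIES false = false
(x3 IFF (x1 IMPLIES (x3 XOR x1))) IMPLIES (x1 IMPLIES x3) = false IMPLIES false = true
x1 IFF x3 = true IFF false = false
x3 AND x1 = false AND true = false
(x1 IFF x3) IMPLIES (x3 AND x1) = false IMPLIES false = true
((x3 IFF (x1 IMPLIES (x3 XOR x1))) IMPLIES (x1 IMPLIES x3)) IFF ((x1 IFF x3) IMPLIES (x3 AND x1)) = true IFF true = true

true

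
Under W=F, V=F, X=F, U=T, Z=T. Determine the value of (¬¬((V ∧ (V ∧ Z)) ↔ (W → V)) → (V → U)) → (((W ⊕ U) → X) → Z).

T

Substituting W=F, V=F, X=F, U=T, Z=T:
V ∧ Z = F ∧ T = F
V ∧ (V ∧ Z) = F ∧ F = F
W → V = F → F = T
(V ∧ (V ∧ Z)) ↔ (W → V) = F ↔ T = F
¬((V ∧ (V ∧ Z)) ↔ (W → V)) = ¬F = T
¬¬((V ∧ (V ∧ Z)) ↔ (W → V)) = ¬T = F
V → U = F → T = T
¬¬((V ∧ (V ∧ Z)) ↔ (W → V)) → (V → U) = F → T = T
W ⊕ U = F ⊕ T = T
(W ⊕ U) → X = T → F = F
((W ⊕ U) → X) → Z = F → T = T
(¬¬((V ∧ (V ∧ Z)) ↔ (W → V)) → (V → U)) → (((W ⊕ U) → X) → Z) = T → T = T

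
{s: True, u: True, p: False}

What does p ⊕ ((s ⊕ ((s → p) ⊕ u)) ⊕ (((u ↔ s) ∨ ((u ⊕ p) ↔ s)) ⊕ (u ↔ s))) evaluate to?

s → p = True → False = False
(s → p) ⊕ u = False ⊕ True = True
s ⊕ ((s → p) ⊕ u) = True ⊕ True = False
u ↔ s = True ↔ True = True
u ⊕ p = True ⊕ False = True
(u ⊕ p) ↔ s = True ↔ True = True
(u ↔ s) ∨ ((u ⊕ p) ↔ s) = True ∨ True = True
u ↔ s = True ↔ True = True
((u ↔ s) ∨ ((u ⊕ p) ↔ s)) ⊕ (u ↔ s) = True ⊕ True = False
(s ⊕ ((s → p) ⊕ u)) ⊕ (((u ↔ s) ∨ ((u ⊕ p) ↔ s)) ⊕ (u ↔ s)) = False ⊕ False = False
p ⊕ ((s ⊕ ((s → p) ⊕ u)) ⊕ (((u ↔ s) ∨ ((u ⊕ p) ↔ s)) ⊕ (u ↔ s))) = False ⊕ False = False

False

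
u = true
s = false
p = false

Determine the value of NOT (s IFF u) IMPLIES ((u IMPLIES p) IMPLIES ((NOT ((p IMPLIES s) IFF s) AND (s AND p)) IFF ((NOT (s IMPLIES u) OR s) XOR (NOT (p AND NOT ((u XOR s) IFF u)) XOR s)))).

Substituting u=true, s=false, p=false:
s IFF u = false IFF true = false
NOT (s IFF u) = NOT false = true
u IMPLIES p = true IMPLIES false = false
p IMPLIES s = false IMPLIES false = true
(p IMPLIES s) IFF s = true IFF false = false
NOT ((p IMPLIES s) IFF s) = NOT false = true
s AND p = false AND false = false
NOT ((p IMPLIES s) IFF s) AND (s AND p) = true AND false = false
s IMPLIES u = false IMPLIES true = true
NOT (s IMPLIES u) = NOT true = false
NOT (s IMPLIES u) OR s = false OR false = false
u XOR s = true XOR false = true
(u XOR s) IFF u = true IFF true = true
NOT ((u XOR s) IFF u) = NOT true = false
p AND NOT ((u XOR s) IFF u) = false AND false = false
NOT (p AND NOT ((u XOR s) IFF u)) = NOT false = true
NOT (p AND NOT ((u XOR s) IFF u)) XOR s = true XOR false = true
(NOT (s IMPLIES u) OR s) XOR (NOT (p AND NOT ((u XOR s) IFF u)) XOR s) = false XOR true = true
(NOT ((p IMPLIES s) IFF s) AND (s AND p)) IFF ((NOT (s IMPLIES u) OR s) XOR (NOT (p AND NOT ((u XOR s) IFF u)) XOR s)) = false IFF true = false
(u IMPLIES p) IMPLIES ((NOT ((p IMPLIES s) IFF s) AND (s AND p)) IFF ((NOT (s IMPLIES u) OR s) XOR (NOT (p AND NOT ((u XOR s) IFF u)) XOR s))) = false IMPLIES false = true
NOT (s IFF u) IMPLIES ((u IMPLIES p) IMPLIES ((NOT ((p IMPLIES s) IFF s) AND (s AND p)) IFF ((NOT (s IMPLIES u) OR s) XOR (NOT (p AND NOT ((u XOR s) IFF u)) XOR s)))) = true IMPLIES true = true

true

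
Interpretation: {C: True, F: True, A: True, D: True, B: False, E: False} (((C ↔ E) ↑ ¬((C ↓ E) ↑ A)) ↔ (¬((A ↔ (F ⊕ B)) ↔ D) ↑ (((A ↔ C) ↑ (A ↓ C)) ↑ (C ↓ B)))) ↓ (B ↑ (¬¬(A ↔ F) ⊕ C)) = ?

C ↔ E = True ↔ False = False
C ↓ E = True ↓ False = False
(C ↓ E) ↑ A = False ↑ True = True
¬((C ↓ E) ↑ A) = ¬True = False
(C ↔ E) ↑ ¬((C ↓ E) ↑ A) = False ↑ False = True
F ⊕ B = True ⊕ False = True
A ↔ (F ⊕ B) = True ↔ True = True
(A ↔ (F ⊕ B)) ↔ D = True ↔ True = True
¬((A ↔ (F ⊕ B)) ↔ D) = ¬True = False
A ↔ C = True ↔ True = True
A ↓ C = True ↓ True = False
(A ↔ C) ↑ (A ↓ C) = True ↑ False = True
C ↓ B = True ↓ False = False
((A ↔ C) ↑ (A ↓ C)) ↑ (C ↓ B) = True ↑ False = True
¬((A ↔ (F ⊕ B)) ↔ D) ↑ (((A ↔ C) ↑ (A ↓ C)) ↑ (C ↓ B)) = False ↑ True = True
((C ↔ E) ↑ ¬((C ↓ E) ↑ A)) ↔ (¬((A ↔ (F ⊕ B)) ↔ D) ↑ (((A ↔ C) ↑ (A ↓ C)) ↑ (C ↓ B))) = True ↔ True = True
A ↔ F = True ↔ True = True
¬(A ↔ F) = ¬True = False
¬¬(A ↔ F) = ¬False = True
¬¬(A ↔ F) ⊕ C = True ⊕ True = False
B ↑ (¬¬(A ↔ F) ⊕ C) = False ↑ False = True
(((C ↔ E) ↑ ¬((C ↓ E) ↑ A)) ↔ (¬((A ↔ (F ⊕ B)) ↔ D) ↑ (((A ↔ C) ↑ (A ↓ C)) ↑ (C ↓ B)))) ↓ (B ↑ (¬¬(A ↔ F) ⊕ C)) = True ↓ True = False

False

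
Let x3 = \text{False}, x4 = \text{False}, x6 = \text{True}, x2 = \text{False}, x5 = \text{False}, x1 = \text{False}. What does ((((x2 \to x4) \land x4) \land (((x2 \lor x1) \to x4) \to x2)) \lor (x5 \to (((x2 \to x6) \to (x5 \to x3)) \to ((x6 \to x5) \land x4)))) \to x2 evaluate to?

\text{False}

Substituting x3=\text{False}, x4=\text{False}, x6=\text{True}, x2=\text{False}, x5=\text{False}, x1=\text{False}:
x2 \to x4 = \text{False} \to \text{False} = \text{True}
(x2 \to x4) \land x4 = \text{True} \land \text{False} = \text{False}
x2 \lor x1 = \text{False} \lor \text{False} = \text{False}
(x2 \lor x1) \to x4 = \text{False} \to \text{False} = \text{True}
((x2 \lor x1) \to x4) \to x2 = \text{True} \to \text{False} = \text{False}
((x2 \to x4) \land x4) \land (((x2 \lor x1) \to x4) \to x2) = \text{False} \land \text{False} = \text{False}
x2 \to x6 = \text{False} \to \text{True} = \text{True}
x5 \to x3 = \text{False} \to \text{False} = \text{True}
(x2 \to x6) \to (x5 \to x3) = \text{True} \to \text{True} = \text{True}
x6 \to x5 = \text{True} \to \text{False} = \text{False}
(x6 \to x5) \land x4 = \text{False} \land \text{False} = \text{False}
((x2 \to x6) \to (x5 \to x3)) \to ((x6 \to x5) \land x4) = \text{True} \to \text{False} = \text{False}
x5 \to (((x2 \to x6) \to (x5 \to x3)) \to ((x6 \to x5) \land x4)) = \text{False} \to \text{False} = \text{True}
(((x2 \to x4) \land x4) \land (((x2 \lor x1) \to x4) \to x2)) \lor (x5 \to (((x2 \to x6) \to (x5 \to x3)) \to ((x6 \to x5) \land x4))) = \text{False} \lor \text{True} = \text{True}
((((x2 \to x4) \land x4) \land (((x2 \lor x1) \to x4) \to x2)) \lor (x5 \to (((x2 \to x6) \to (x5 \to x3)) \to ((x6 \to x5) \land x4)))) \to x2 = \text{True} \to \text{False} = \text{False}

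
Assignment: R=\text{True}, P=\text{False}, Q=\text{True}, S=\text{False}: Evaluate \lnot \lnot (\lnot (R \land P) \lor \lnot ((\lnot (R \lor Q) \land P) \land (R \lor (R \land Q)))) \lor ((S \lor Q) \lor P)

\text{True}

R \land P = \text{True} \land \text{False} = \text{False}
\lnot (R \land P) = \lnot \text{False} = \text{True}
R \lor Q = \text{True} \lor \text{True} = \text{True}
\lnot (R \lor Q) = \lnot \text{True} = \text{False}
\lnot (R \lor Q) \land P = \text{False} \land \text{False} = \text{False}
R \land Q = \text{True} \land \text{True} = \text{True}
R \lor (R \land Q) = \text{True} \lor \text{True} = \text{True}
(\lnot (R \lor Q) \land P) \land (R \lor (R \land Q)) = \text{False} \land \text{True} = \text{False}
\lnot ((\lnot (R \lor Q) \land P) \land (R \lor (R \land Q))) = \lnot \text{False} = \text{True}
\lnot (R \land P) \lor \lnot ((\lnot (R \lor Q) \land P) \land (R \lor (R \land Q))) = \text{True} \lor \text{True} = \text{True}
\lnot (\lnot (R \land P) \lor \lnot ((\lnot (R \lor Q) \land P) \land (R \lor (R \land Q)))) = \lnot \text{True} = \text{False}
\lnot \lnot (\lnot (R \land P) \lor \lnot ((\lnot (R \lor Q) \land P) \land (R \lor (R \land Q)))) = \lnot \text{False} = \text{True}
S \lor Q = \text{False} \lor \text{True} = \text{True}
(S \lor Q) \lor P = \text{True} \lor \text{False} = \text{True}
\lnot \lnot (\lnot (R \land P) \lor \lnot ((\lnot (R \lor Q) \land P) \land (R \lor (R \land Q)))) \lor ((S \lor Q) \lor P) = \text{True} \lor \text{True} = \text{True}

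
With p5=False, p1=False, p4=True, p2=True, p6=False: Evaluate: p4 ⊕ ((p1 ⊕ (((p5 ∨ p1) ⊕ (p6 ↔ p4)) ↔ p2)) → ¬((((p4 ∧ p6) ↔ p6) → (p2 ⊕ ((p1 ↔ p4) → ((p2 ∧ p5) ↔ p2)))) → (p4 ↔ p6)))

False

p5 ∨ p1 = False ∨ False = False
p6 ↔ p4 = False ↔ True = False
(p5 ∨ p1) ⊕ (p6 ↔ p4) = False ⊕ False = False
((p5 ∨ p1) ⊕ (p6 ↔ p4)) ↔ p2 = False ↔ True = False
p1 ⊕ (((p5 ∨ p1) ⊕ (p6 ↔ p4)) ↔ p2) = False ⊕ False = False
p4 ∧ p6 = True ∧ False = False
(p4 ∧ p6) ↔ p6 = False ↔ False = True
p1 ↔ p4 = False ↔ True = False
p2 ∧ p5 = True ∧ False = False
(p2 ∧ p5) ↔ p2 = False ↔ True = False
(p1 ↔ p4) → ((p2 ∧ p5) ↔ p2) = False → False = True
p2 ⊕ ((p1 ↔ p4) → ((p2 ∧ p5) ↔ p2)) = True ⊕ True = False
((p4 ∧ p6) ↔ p6) → (p2 ⊕ ((p1 ↔ p4) → ((p2 ∧ p5) ↔ p2))) = True → False = False
p4 ↔ p6 = True ↔ False = False
(((p4 ∧ p6) ↔ p6) → (p2 ⊕ ((p1 ↔ p4) → ((p2 ∧ p5) ↔ p2)))) → (p4 ↔ p6) = False → False = True
¬((((p4 ∧ p6) ↔ p6) → (p2 ⊕ ((p1 ↔ p4) → ((p2 ∧ p5) ↔ p2)))) → (p4 ↔ p6)) = ¬True = False
(p1 ⊕ (((p5 ∨ p1) ⊕ (p6 ↔ p4)) ↔ p2)) → ¬((((p4 ∧ p6) ↔ p6) → (p2 ⊕ ((p1 ↔ p4) → ((p2 ∧ p5) ↔ p2)))) → (p4 ↔ p6)) = False → False = True
p4 ⊕ ((p1 ⊕ (((p5 ∨ p1) ⊕ (p6 ↔ p4)) ↔ p2)) → ¬((((p4 ∧ p6) ↔ p6) → (p2 ⊕ ((p1 ↔ p4) → ((p2 ∧ p5) ↔ p2)))) → (p4 ↔ p6))) = True ⊕ True = False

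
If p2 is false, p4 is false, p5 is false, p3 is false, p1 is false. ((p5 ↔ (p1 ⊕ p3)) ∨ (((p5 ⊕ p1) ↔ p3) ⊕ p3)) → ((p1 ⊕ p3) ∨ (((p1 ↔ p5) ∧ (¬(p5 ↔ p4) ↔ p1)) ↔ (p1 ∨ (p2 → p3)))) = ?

Substituting p2=F, p4=F, p5=F, p3=F, p1=F:
p1 ⊕ p3 = F ⊕ F = F
p5 ↔ (p1 ⊕ p3) = F ↔ F = T
p5 ⊕ p1 = F ⊕ F = F
(p5 ⊕ p1) ↔ p3 = F ↔ F = T
((p5 ⊕ p1) ↔ p3) ⊕ p3 = T ⊕ F = T
(p5 ↔ (p1 ⊕ p3)) ∨ (((p5 ⊕ p1) ↔ p3) ⊕ p3) = T ∨ T = T
p1 ⊕ p3 = F ⊕ F = F
p1 ↔ p5 = F ↔ F = T
p5 ↔ p4 = F ↔ F = T
¬(p5 ↔ p4) = ¬T = F
¬(p5 ↔ p4) ↔ p1 = F ↔ F = T
(p1 ↔ p5) ∧ (¬(p5 ↔ p4) ↔ p1) = T ∧ T = T
p2 → p3 = F → F = T
p1 ∨ (p2 → p3) = F ∨ T = T
((p1 ↔ p5) ∧ (¬(p5 ↔ p4) ↔ p1)) ↔ (p1 ∨ (p2 → p3)) = T ↔ T = T
(p1 ⊕ p3) ∨ (((p1 ↔ p5) ∧ (¬(p5 ↔ p4) ↔ p1)) ↔ (p1 ∨ (p2 → p3))) = F ∨ T = T
((p5 ↔ (p1 ⊕ p3)) ∨ (((p5 ⊕ p1) ↔ p3) ⊕ p3)) → ((p1 ⊕ p3) ∨ (((p1 ↔ p5) ∧ (¬(p5 ↔ p4) ↔ p1)) ↔ (p1 ∨ (p2 → p3)))) = T → T = T

T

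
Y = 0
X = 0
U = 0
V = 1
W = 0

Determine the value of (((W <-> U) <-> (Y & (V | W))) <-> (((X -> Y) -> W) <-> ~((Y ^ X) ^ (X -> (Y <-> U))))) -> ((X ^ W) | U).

Substituting Y=0, X=0, U=0, V=1, W=0:
W <-> U = 0 <-> 0 = 1
V | W = 1 | 0 = 1
Y & (V | W) = 0 & 1 = 0
(W <-> U) <-> (Y & (V | W)) = 1 <-> 0 = 0
X -> Y = 0 -> 0 = 1
(X -> Y) -> W = 1 -> 0 = 0
Y ^ X = 0 ^ 0 = 0
Y <-> U = 0 <-> 0 = 1
X -> (Y <-> U) = 0 -> 1 = 1
(Y ^ X) ^ (X -> (Y <-> U)) = 0 ^ 1 = 1
~((Y ^ X) ^ (X -> (Y <-> U))) = ~1 = 0
((X -> Y) -> W) <-> ~((Y ^ X) ^ (X -> (Y <-> U))) = 0 <-> 0 = 1
((W <-> U) <-> (Y & (V | W))) <-> (((X -> Y) -> W) <-> ~((Y ^ X) ^ (X -> (Y <-> U)))) = 0 <-> 1 = 0
X ^ W = 0 ^ 0 = 0
(X ^ W) | U = 0 | 0 = 0
(((W <-> U) <-> (Y & (V | W))) <-> (((X -> Y) -> W) <-> ~((Y ^ X) ^ (X -> (Y <-> U))))) -> ((X ^ W) | U) = 0 -> 0 = 1

1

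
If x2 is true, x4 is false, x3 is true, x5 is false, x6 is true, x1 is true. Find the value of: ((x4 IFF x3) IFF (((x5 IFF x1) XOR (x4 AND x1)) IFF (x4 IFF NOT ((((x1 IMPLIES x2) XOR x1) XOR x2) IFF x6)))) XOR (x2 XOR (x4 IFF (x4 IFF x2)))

true

x4 IFF x3 = false IFF true = false
x5 IFF x1 = false IFF true = false
x4 AND x1 = false AND true = false
(x5 IFF x1) XOR (x4 AND x1) = false XOR false = false
x1 IMPLIES x2 = true IMPLIES true = true
(x1 IMPLIES x2) XOR x1 = true XOR true = false
((x1 IMPLIES x2) XOR x1) XOR x2 = false XOR true = true
(((x1 IMPLIES x2) XOR x1) XOR x2) IFF x6 = true IFF true = true
NOT ((((x1 IMPLIES x2) XOR x1) XOR x2) IFF x6) = NOT true = false
x4 IFF NOT ((((x1 IMPLIES x2) XOR x1) XOR x2) IFF x6) = false IFF false = true
((x5 IFF x1) XOR (x4 AND x1)) IFF (x4 IFF NOT ((((x1 IMPLIES x2) XOR x1) XOR x2) IFF x6)) = false IFF true = false
(x4 IFF x3) IFF (((x5 IFF x1) XOR (x4 AND x1)) IFF (x4 IFF NOT ((((x1 IMPLIES x2) XOR x1) XOR x2) IFF x6))) = false IFF false = true
x4 IFF x2 = false IFF true = false
x4 IFF (x4 IFF x2) = false IFF false = true
x2 XOR (x4 IFF (x4 IFF x2)) = true XOR true = false
((x4 IFF x3) IFF (((x5 IFF x1) XOR (x4 AND x1)) IFF (x4 IFF NOT ((((x1 IMPLIES x2) XOR x1) XOR x2) IFF x6)))) XOR (x2 XOR (x4 IFF (x4 IFF x2))) = true XOR false = true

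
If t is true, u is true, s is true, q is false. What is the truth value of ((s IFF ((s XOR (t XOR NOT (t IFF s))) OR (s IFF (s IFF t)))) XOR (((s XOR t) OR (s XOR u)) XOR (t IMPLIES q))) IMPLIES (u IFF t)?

True

Substituting t=True, u=True, s=True, q=False:
t IFF s = True IFF True = True
NOT (t IFF s) = NOT True = False
t XOR NOT (t IFF s) = True XOR False = True
s XOR (t XOR NOT (t IFF s)) = True XOR True = False
s IFF t = True IFF True = True
s IFF (s IFF t) = True IFF True = True
(s XOR (t XOR NOT (t IFF s))) OR (s IFF (s IFF t)) = False OR True = True
s IFF ((s XOR (t XOR NOT (t IFF s))) OR (s IFF (s IFF t))) = True IFF True = True
s XOR t = True XOR True = False
s XOR u = True XOR True = False
(s XOR t) OR (s XOR u) = False OR False = False
t IMPLIES q = True IMPLIES False = False
((s XOR t) OR (s XOR u)) XOR (t IMPLIES q) = False XOR False = False
(s IFF ((s XOR (t XOR NOT (t IFF s))) OR (s IFF (s IFF t)))) XOR (((s XOR t) OR (s XOR u)) XOR (t IMPLIES q)) = True XOR False = True
u IFF t = True IFF True = True
((s IFF ((s XOR (t XOR NOT (t IFF s))) OR (s IFF (s IFF t)))) XOR (((s XOR t) OR (s XOR u)) XOR (t IMPLIES q))) IMPLIES (u IFF t) = True IMPLIES True = True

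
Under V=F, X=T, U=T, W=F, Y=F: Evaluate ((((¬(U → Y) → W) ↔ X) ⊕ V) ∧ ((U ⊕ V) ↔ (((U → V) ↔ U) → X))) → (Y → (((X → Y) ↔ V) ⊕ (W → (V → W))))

Substituting V=F, X=T, U=T, W=F, Y=F:
U → Y = T → F = F
¬(U → Y) = ¬F = T
¬(U → Y) → W = T → F = F
(¬(U → Y) → W) ↔ X = F ↔ T = F
((¬(U → Y) → W) ↔ X) ⊕ V = F ⊕ F = F
U ⊕ V = T ⊕ F = T
U → V = T → F = F
(U → V) ↔ U = F ↔ T = F
((U → V) ↔ U) → X = F → T = T
(U ⊕ V) ↔ (((U → V) ↔ U) → X) = T ↔ T = T
(((¬(U → Y) → W) ↔ X) ⊕ V) ∧ ((U ⊕ V) ↔ (((U → V) ↔ U) → X)) = F ∧ T = F
X → Y = T → F = F
(X → Y) ↔ V = F ↔ F = T
V → W = F → F = T
W → (V → W) = F → T = T
((X → Y) ↔ V) ⊕ (W → (V → W)) = T ⊕ T = F
Y → (((X → Y) ↔ V) ⊕ (W → (V → W))) = F → F = T
((((¬(U → Y) → W) ↔ X) ⊕ V) ∧ ((U ⊕ V) ↔ (((U → V) ↔ U) → X))) → (Y → (((X → Y) ↔ V) ⊕ (W → (V → W)))) = F → T = T

T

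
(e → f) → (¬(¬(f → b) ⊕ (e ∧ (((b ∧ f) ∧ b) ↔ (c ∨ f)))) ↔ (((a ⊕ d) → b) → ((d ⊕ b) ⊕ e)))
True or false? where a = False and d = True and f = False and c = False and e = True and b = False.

True

Substituting a=False, d=True, f=False, c=False, e=True, b=False:
e → f = True → False = False
f → b = False → False = True
¬(f → b) = ¬True = False
b ∧ f = False ∧ False = False
(b ∧ f) ∧ b = False ∧ False = False
c ∨ f = False ∨ False = False
((b ∧ f) ∧ b) ↔ (c ∨ f) = False ↔ False = True
e ∧ (((b ∧ f) ∧ b) ↔ (c ∨ f)) = True ∧ True = True
¬(f → b) ⊕ (e ∧ (((b ∧ f) ∧ b) ↔ (c ∨ f))) = False ⊕ True = True
¬(¬(f → b) ⊕ (e ∧ (((b ∧ f) ∧ b) ↔ (c ∨ f)))) = ¬True = False
a ⊕ d = False ⊕ True = True
(a ⊕ d) → b = True → False = False
d ⊕ b = True ⊕ False = True
(d ⊕ b) ⊕ e = True ⊕ True = False
((a ⊕ d) → b) → ((d ⊕ b) ⊕ e) = False → False = True
¬(¬(f → b) ⊕ (e ∧ (((b ∧ f) ∧ b) ↔ (c ∨ f)))) ↔ (((a ⊕ d) → b) → ((d ⊕ b) ⊕ e)) = False ↔ True = False
(e → f) → (¬(¬(f → b) ⊕ (e ∧ (((b ∧ f) ∧ b) ↔ (c ∨ f)))) ↔ (((a ⊕ d) → b) → ((d ⊕ b) ⊕ e))) = False → False = True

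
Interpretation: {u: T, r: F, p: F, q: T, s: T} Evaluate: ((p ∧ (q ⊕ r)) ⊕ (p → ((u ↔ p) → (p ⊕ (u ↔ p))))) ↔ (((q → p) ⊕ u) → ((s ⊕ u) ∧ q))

q ⊕ r = T ⊕ F = T
p ∧ (q ⊕ r) = F ∧ T = F
u ↔ p = T ↔ F = F
u ↔ p = T ↔ F = F
p ⊕ (u ↔ p) = F ⊕ F = F
(u ↔ p) → (p ⊕ (u ↔ p)) = F → F = T
p → ((u ↔ p) → (p ⊕ (u ↔ p))) = F → T = T
(p ∧ (q ⊕ r)) ⊕ (p → ((u ↔ p) → (p ⊕ (u ↔ p)))) = F ⊕ T = T
q → p = T → F = F
(q → p) ⊕ u = F ⊕ T = T
s ⊕ u = T ⊕ T = F
(s ⊕ u) ∧ q = F ∧ T = F
((q → p) ⊕ u) → ((s ⊕ u) ∧ q) = T → F = F
((p ∧ (q ⊕ r)) ⊕ (p → ((u ↔ p) → (p ⊕ (u ↔ p))))) ↔ (((q → p) ⊕ u) → ((s ⊕ u) ∧ q)) = T ↔ F = F

F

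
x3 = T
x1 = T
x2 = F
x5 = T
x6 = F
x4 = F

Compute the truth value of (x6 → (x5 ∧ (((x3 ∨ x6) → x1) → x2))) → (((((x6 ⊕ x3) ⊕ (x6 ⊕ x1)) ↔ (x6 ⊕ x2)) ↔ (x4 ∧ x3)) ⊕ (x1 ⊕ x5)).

F

Substituting x3=T, x1=T, x2=F, x5=T, x6=F, x4=F:
x3 ∨ x6 = T ∨ F = T
(x3 ∨ x6) → x1 = T → T = T
((x3 ∨ x6) → x1) → x2 = T → F = F
x5 ∧ (((x3 ∨ x6) → x1) → x2) = T ∧ F = F
x6 → (x5 ∧ (((x3 ∨ x6) → x1) → x2)) = F → F = T
x6 ⊕ x3 = F ⊕ T = T
x6 ⊕ x1 = F ⊕ T = T
(x6 ⊕ x3) ⊕ (x6 ⊕ x1) = T ⊕ T = F
x6 ⊕ x2 = F ⊕ F = F
((x6 ⊕ x3) ⊕ (x6 ⊕ x1)) ↔ (x6 ⊕ x2) = F ↔ F = T
x4 ∧ x3 = F ∧ T = F
(((x6 ⊕ x3) ⊕ (x6 ⊕ x1)) ↔ (x6 ⊕ x2)) ↔ (x4 ∧ x3) = T ↔ F = F
x1 ⊕ x5 = T ⊕ T = F
((((x6 ⊕ x3) ⊕ (x6 ⊕ x1)) ↔ (x6 ⊕ x2)) ↔ (x4 ∧ x3)) ⊕ (x1 ⊕ x5) = F ⊕ F = F
(x6 → (x5 ∧ (((x3 ∨ x6) → x1) → x2))) → (((((x6 ⊕ x3) ⊕ (x6 ⊕ x1)) ↔ (x6 ⊕ x2)) ↔ (x4 ∧ x3)) ⊕ (x1 ⊕ x5)) = T → F = F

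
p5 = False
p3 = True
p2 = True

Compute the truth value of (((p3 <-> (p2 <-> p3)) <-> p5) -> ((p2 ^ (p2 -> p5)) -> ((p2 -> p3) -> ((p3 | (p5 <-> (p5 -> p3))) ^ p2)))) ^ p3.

p2 <-> p3 = True <-> True = True
p3 <-> (p2 <-> p3) = True <-> True = True
(p3 <-> (p2 <-> p3)) <-> p5 = True <-> False = False
p2 -> p5 = True -> False = False
p2 ^ (p2 -> p5) = True ^ False = True
p2 -> p3 = True -> True = True
p5 -> p3 = False -> True = True
p5 <-> (p5 -> p3) = False <-> True = False
p3 | (p5 <-> (p5 -> p3)) = True | False = True
(p3 | (p5 <-> (p5 -> p3))) ^ p2 = True ^ True = False
(p2 -> p3) -> ((p3 | (p5 <-> (p5 -> p3))) ^ p2) = True -> False = False
(p2 ^ (p2 -> p5)) -> ((p2 -> p3) -> ((p3 | (p5 <-> (p5 -> p3))) ^ p2)) = True -> False = False
((p3 <-> (p2 <-> p3)) <-> p5) -> ((p2 ^ (p2 -> p5)) -> ((p2 -> p3) -> ((p3 | (p5 <-> (p5 -> p3))) ^ p2))) = False -> False = True
(((p3 <-> (p2 <-> p3)) <-> p5) -> ((p2 ^ (p2 -> p5)) -> ((p2 -> p3) -> ((p3 | (p5 <-> (p5 -> p3))) ^ p2)))) ^ p3 = True ^ True = False

False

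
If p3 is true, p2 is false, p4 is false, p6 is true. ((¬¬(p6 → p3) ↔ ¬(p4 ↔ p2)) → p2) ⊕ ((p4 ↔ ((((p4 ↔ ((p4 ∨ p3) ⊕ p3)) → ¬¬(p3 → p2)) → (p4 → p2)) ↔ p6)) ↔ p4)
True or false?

F

p6 → p3 = T → T = T
¬(p6 → p3) = ¬T = F
¬¬(p6 → p3) = ¬F = T
p4 ↔ p2 = F ↔ F = T
¬(p4 ↔ p2) = ¬T = F
¬¬(p6 → p3) ↔ ¬(p4 ↔ p2) = T ↔ F = F
(¬¬(p6 → p3) ↔ ¬(p4 ↔ p2)) → p2 = F → F = T
p4 ∨ p3 = F ∨ T = T
(p4 ∨ p3) ⊕ p3 = T ⊕ T = F
p4 ↔ ((p4 ∨ p3) ⊕ p3) = F ↔ F = T
p3 → p2 = T → F = F
¬(p3 → p2) = ¬F = T
¬¬(p3 → p2) = ¬T = F
(p4 ↔ ((p4 ∨ p3) ⊕ p3)) → ¬¬(p3 → p2) = T → F = F
p4 → p2 = F → F = T
((p4 ↔ ((p4 ∨ p3) ⊕ p3)) → ¬¬(p3 → p2)) → (p4 → p2) = F → T = T
(((p4 ↔ ((p4 ∨ p3) ⊕ p3)) → ¬¬(p3 → p2)) → (p4 → p2)) ↔ p6 = T ↔ T = T
p4 ↔ ((((p4 ↔ ((p4 ∨ p3) ⊕ p3)) → ¬¬(p3 → p2)) → (p4 → p2)) ↔ p6) = F ↔ T = F
(p4 ↔ ((((p4 ↔ ((p4 ∨ p3) ⊕ p3)) → ¬¬(p3 → p2)) → (p4 → p2)) ↔ p6)) ↔ p4 = F ↔ F = T
((¬¬(p6 → p3) ↔ ¬(p4 ↔ p2)) → p2) ⊕ ((p4 ↔ ((((p4 ↔ ((p4 ∨ p3) ⊕ p3)) → ¬¬(p3 → p2)) → (p4 → p2)) ↔ p6)) ↔ p4) = T ⊕ T = F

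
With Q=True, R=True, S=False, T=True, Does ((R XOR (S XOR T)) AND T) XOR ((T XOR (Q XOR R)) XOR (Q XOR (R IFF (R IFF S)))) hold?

Substituting Q=True, R=True, S=False, T=True:
S XOR T = False XOR True = True
R XOR (S XOR T) = True XOR True = False
(R XOR (S XOR T)) AND T = False AND True = False
Q XOR R = True XOR True = False
T XOR (Q XOR R) = True XOR False = True
R IFF S = True IFF False = False
R IFF (R IFF S) = True IFF False = False
Q XOR (R IFF (R IFF S)) = True XOR False = True
(T XOR (Q XOR R)) XOR (Q XOR (R IFF (R IFF S))) = True XOR True = False
((R XOR (S XOR T)) AND T) XOR ((T XOR (Q XOR R)) XOR (Q XOR (R IFF (R IFF S)))) = False XOR False = False

False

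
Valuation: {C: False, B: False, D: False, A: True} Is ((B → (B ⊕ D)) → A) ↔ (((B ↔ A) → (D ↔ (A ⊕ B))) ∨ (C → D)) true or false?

True

B ⊕ D = False ⊕ False = False
B → (B ⊕ D) = False → False = True
(B → (B ⊕ D)) → A = True → True = True
B ↔ A = False ↔ True = False
A ⊕ B = True ⊕ False = True
D ↔ (A ⊕ B) = False ↔ True = False
(B ↔ A) → (D ↔ (A ⊕ B)) = False → False = True
C → D = False → False = True
((B ↔ A) → (D ↔ (A ⊕ B))) ∨ (C → D) = True ∨ True = True
((B → (B ⊕ D)) → A) ↔ (((B ↔ A) → (D ↔ (A ⊕ B))) ∨ (C → D)) = True ↔ True = True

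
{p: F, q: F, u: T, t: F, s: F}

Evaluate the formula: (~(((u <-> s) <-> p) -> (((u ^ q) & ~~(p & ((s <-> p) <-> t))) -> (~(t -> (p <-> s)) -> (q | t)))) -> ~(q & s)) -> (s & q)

F

u <-> s = T <-> F = F
(u <-> s) <-> p = F <-> F = T
u ^ q = T ^ F = T
s <-> p = F <-> F = T
(s <-> p) <-> t = T <-> F = F
p & ((s <-> p) <-> t) = F & F = F
~(p & ((s <-> p) <-> t)) = ~F = T
~~(p & ((s <-> p) <-> t)) = ~T = F
(u ^ q) & ~~(p & ((s <-> p) <-> t)) = T & F = F
p <-> s = F <-> F = T
t -> (p <-> s) = F -> T = T
~(t -> (p <-> s)) = ~T = F
q | t = F | F = F
~(t -> (p <-> s)) -> (q | t) = F -> F = T
((u ^ q) & ~~(p & ((s <-> p) <-> t))) -> (~(t -> (p <-> s)) -> (q | t)) = F -> T = T
((u <-> s) <-> p) -> (((u ^ q) & ~~(p & ((s <-> p) <-> t))) -> (~(t -> (p <-> s)) -> (q | t))) = T -> T = T
~(((u <-> s) <-> p) -> (((u ^ q) & ~~(p & ((s <-> p) <-> t))) -> (~(t -> (p <-> s)) -> (q | t)))) = ~T = F
q & s = F & F = F
~(q & s) = ~F = T
~(((u <-> s) <-> p) -> (((u ^ q) & ~~(p & ((s <-> p) <-> t))) -> (~(t -> (p <-> s)) -> (q | t)))) -> ~(q & s) = F -> T = T
s & q = F & F = F
(~(((u <-> s) <-> p) -> (((u ^ q) & ~~(p & ((s <-> p) <-> t))) -> (~(t -> (p <-> s)) -> (q | t)))) -> ~(q & s)) -> (s & q) = T -> F = F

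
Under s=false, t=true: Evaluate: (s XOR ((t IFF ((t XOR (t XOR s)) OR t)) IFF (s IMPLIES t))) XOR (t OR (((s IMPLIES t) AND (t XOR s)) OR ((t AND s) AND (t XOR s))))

false

t XOR s = true XOR false = true
t XOR (t XOR s) = true XOR true = false
(t XOR (t XOR s)) OR t = false OR true = true
t IFF ((t XOR (t XOR s)) OR t) = true IFF true = true
s IMPLIES t = false IMPLIES true = true
(t IFF ((t XOR (t XOR s)) OR t)) IFF (s IMPLIES t) = true IFF true = true
s XOR ((t IFF ((t XOR (t XOR s)) OR t)) IFF (s IMPLIES t)) = false XOR true = true
s IMPLIES t = false IMPLIES true = true
t XOR s = true XOR false = true
(s IMPLIES t) AND (t XOR s) = true AND true = true
t AND s = true AND false = false
t XOR s = true XOR false = true
(t AND s) AND (t XOR s) = false AND true = false
((s IMPLIES t) AND (t XOR s)) OR ((t AND s) AND (t XOR s)) = true OR false = true
t OR (((s IMPLIES t) AND (t XOR s)) OR ((t AND s) AND (t XOR s))) = true OR true = true
(s XOR ((t IFF ((t XOR (t XOR s)) OR t)) IFF (s IMPLIES t))) XOR (t OR (((s IMPLIES t) AND (t XOR s)) OR ((t AND s) AND (t XOR s)))) = true XOR true = false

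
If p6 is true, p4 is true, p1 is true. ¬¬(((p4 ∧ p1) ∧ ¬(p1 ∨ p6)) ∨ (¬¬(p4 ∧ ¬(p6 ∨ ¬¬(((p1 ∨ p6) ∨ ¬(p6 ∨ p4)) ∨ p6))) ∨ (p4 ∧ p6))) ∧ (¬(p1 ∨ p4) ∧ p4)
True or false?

False

p4 ∧ p1 = True ∧ True = True
p1 ∨ p6 = True ∨ True = True
¬(p1 ∨ p6) = ¬True = False
(p4 ∧ p1) ∧ ¬(p1 ∨ p6) = True ∧ False = False
p1 ∨ p6 = True ∨ True = True
p6 ∨ p4 = True ∨ True = True
¬(p6 ∨ p4) = ¬True = False
(p1 ∨ p6) ∨ ¬(p6 ∨ p4) = True ∨ False = True
((p1 ∨ p6) ∨ ¬(p6 ∨ p4)) ∨ p6 = True ∨ True = True
¬(((p1 ∨ p6) ∨ ¬(p6 ∨ p4)) ∨ p6) = ¬True = False
¬¬(((p1 ∨ p6) ∨ ¬(p6 ∨ p4)) ∨ p6) = ¬False = True
p6 ∨ ¬¬(((p1 ∨ p6) ∨ ¬(p6 ∨ p4)) ∨ p6) = True ∨ True = True
¬(p6 ∨ ¬¬(((p1 ∨ p6) ∨ ¬(p6 ∨ p4)) ∨ p6)) = ¬True = False
p4 ∧ ¬(p6 ∨ ¬¬(((p1 ∨ p6) ∨ ¬(p6 ∨ p4)) ∨ p6)) = True ∧ False = False
¬(p4 ∧ ¬(p6 ∨ ¬¬(((p1 ∨ p6) ∨ ¬(p6 ∨ p4)) ∨ p6))) = ¬False = True
¬¬(p4 ∧ ¬(p6 ∨ ¬¬(((p1 ∨ p6) ∨ ¬(p6 ∨ p4)) ∨ p6))) = ¬True = False
p4 ∧ p6 = True ∧ True = True
¬¬(p4 ∧ ¬(p6 ∨ ¬¬(((p1 ∨ p6) ∨ ¬(p6 ∨ p4)) ∨ p6))) ∨ (p4 ∧ p6) = False ∨ True = True
((p4 ∧ p1) ∧ ¬(p1 ∨ p6)) ∨ (¬¬(p4 ∧ ¬(p6 ∨ ¬¬(((p1 ∨ p6) ∨ ¬(p6 ∨ p4)) ∨ p6))) ∨ (p4 ∧ p6)) = False ∨ True = True
¬(((p4 ∧ p1) ∧ ¬(p1 ∨ p6)) ∨ (¬¬(p4 ∧ ¬(p6 ∨ ¬¬(((p1 ∨ p6) ∨ ¬(p6 ∨ p4)) ∨ p6))) ∨ (p4 ∧ p6))) = ¬True = False
¬¬(((p4 ∧ p1) ∧ ¬(p1 ∨ p6)) ∨ (¬¬(p4 ∧ ¬(p6 ∨ ¬¬(((p1 ∨ p6) ∨ ¬(p6 ∨ p4)) ∨ p6))) ∨ (p4 ∧ p6))) = ¬False = True
p1 ∨ p4 = True ∨ True = True
¬(p1 ∨ p4) = ¬True = False
¬(p1 ∨ p4) ∧ p4 = False ∧ True = False
¬¬(((p4 ∧ p1) ∧ ¬(p1 ∨ p6)) ∨ (¬¬(p4 ∧ ¬(p6 ∨ ¬¬(((p1 ∨ p6) ∨ ¬(p6 ∨ p4)) ∨ p6))) ∨ (p4 ∧ p6))) ∧ (¬(p1 ∨ p4) ∧ p4) = True ∧ False = False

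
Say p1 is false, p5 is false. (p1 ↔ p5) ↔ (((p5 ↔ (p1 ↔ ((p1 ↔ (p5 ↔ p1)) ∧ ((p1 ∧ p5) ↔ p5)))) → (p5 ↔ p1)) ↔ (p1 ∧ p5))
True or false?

p1 ↔ p5 = F ↔ F = T
p5 ↔ p1 = F ↔ F = T
p1 ↔ (p5 ↔ p1) = F ↔ T = F
p1 ∧ p5 = F ∧ F = F
(p1 ∧ p5) ↔ p5 = F ↔ F = T
(p1 ↔ (p5 ↔ p1)) ∧ ((p1 ∧ p5) ↔ p5) = F ∧ T = F
p1 ↔ ((p1 ↔ (p5 ↔ p1)) ∧ ((p1 ∧ p5) ↔ p5)) = F ↔ F = T
p5 ↔ (p1 ↔ ((p1 ↔ (p5 ↔ p1)) ∧ ((p1 ∧ p5) ↔ p5))) = F ↔ T = F
p5 ↔ p1 = F ↔ F = T
(p5 ↔ (p1 ↔ ((p1 ↔ (p5 ↔ p1)) ∧ ((p1 ∧ p5) ↔ p5)))) → (p5 ↔ p1) = F → T = T
p1 ∧ p5 = F ∧ F = F
((p5 ↔ (p1 ↔ ((p1 ↔ (p5 ↔ p1)) ∧ ((p1 ∧ p5) ↔ p5)))) → (p5 ↔ p1)) ↔ (p1 ∧ p5) = T ↔ F = F
(p1 ↔ p5) ↔ (((p5 ↔ (p1 ↔ ((p1 ↔ (p5 ↔ p1)) ∧ ((p1 ∧ p5) ↔ p5)))) → (p5 ↔ p1)) ↔ (p1 ∧ p5)) = T ↔ F = F

F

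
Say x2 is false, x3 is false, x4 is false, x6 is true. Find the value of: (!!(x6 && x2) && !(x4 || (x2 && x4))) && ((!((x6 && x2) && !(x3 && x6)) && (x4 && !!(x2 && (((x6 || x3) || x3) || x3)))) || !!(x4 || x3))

Substituting x2=false, x3=false, x4=false, x6=true:
x6 && x2 = true && false = false
!(x6 && x2) = !false = true
!!(x6 && x2) = !true = false
x2 && x4 = false && false = false
x4 || (x2 && x4) = false || false = false
!(x4 || (x2 && x4)) = !false = true
!!(x6 && x2) && !(x4 || (x2 && x4)) = false && true = false
x6 && x2 = true && false = false
x3 && x6 = false && true = false
!(x3 && x6) = !false = true
(x6 && x2) && !(x3 && x6) = false && true = false
!((x6 && x2) && !(x3 && x6)) = !false = true
x6 || x3 = true || false = true
(x6 || x3) || x3 = true || false = true
((x6 || x3) || x3) || x3 = true || false = true
x2 && (((x6 || x3) || x3) || x3) = false && true = false
!(x2 && (((x6 || x3) || x3) || x3)) = !false = true
!!(x2 && (((x6 || x3) || x3) || x3)) = !true = false
x4 && !!(x2 && (((x6 || x3) || x3) || x3)) = false && false = false
!((x6 && x2) && !(x3 && x6)) && (x4 && !!(x2 && (((x6 || x3) || x3) || x3))) = true && false = false
x4 || x3 = false || false = false
!(x4 || x3) = !false = true
!!(x4 || x3) = !true = false
(!((x6 && x2) && !(x3 && x6)) && (x4 && !!(x2 && (((x6 || x3) || x3) || x3)))) || !!(x4 || x3) = false || false = false
(!!(x6 && x2) && !(x4 || (x2 && x4))) && ((!((x6 && x2) && !(x3 && x6)) && (x4 && !!(x2 && (((x6 || x3) || x3) || x3)))) || !!(x4 || x3)) = false && false = false

false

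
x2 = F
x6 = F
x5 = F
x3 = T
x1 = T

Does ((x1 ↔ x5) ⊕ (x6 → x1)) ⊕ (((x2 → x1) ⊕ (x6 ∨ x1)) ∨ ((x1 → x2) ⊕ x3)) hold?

F

x1 ↔ x5 = T ↔ F = F
x6 → x1 = F → T = T
(x1 ↔ x5) ⊕ (x6 → x1) = F ⊕ T = T
x2 → x1 = F → T = T
x6 ∨ x1 = F ∨ T = T
(x2 → x1) ⊕ (x6 ∨ x1) = T ⊕ T = F
x1 → x2 = T → F = F
(x1 → x2) ⊕ x3 = F ⊕ T = T
((x2 → x1) ⊕ (x6 ∨ x1)) ∨ ((x1 → x2) ⊕ x3) = F ∨ T = T
((x1 ↔ x5) ⊕ (x6 → x1)) ⊕ (((x2 → x1) ⊕ (x6 ∨ x1)) ∨ ((x1 → x2) ⊕ x3)) = T ⊕ T = F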